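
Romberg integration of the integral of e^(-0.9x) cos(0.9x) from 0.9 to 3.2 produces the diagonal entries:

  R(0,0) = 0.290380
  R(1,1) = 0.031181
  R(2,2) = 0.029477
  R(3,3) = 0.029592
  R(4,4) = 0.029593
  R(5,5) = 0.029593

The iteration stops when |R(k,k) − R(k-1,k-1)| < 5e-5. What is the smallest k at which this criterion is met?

|R(1,1) − R(0,0)| = 0.259199 ≥ 5e-5
|R(2,2) − R(1,1)| = 0.001704 ≥ 5e-5
|R(3,3) − R(2,2)| = 0.000115 ≥ 5e-5
|R(4,4) − R(3,3)| = 0.000001 < 5e-5

k = 4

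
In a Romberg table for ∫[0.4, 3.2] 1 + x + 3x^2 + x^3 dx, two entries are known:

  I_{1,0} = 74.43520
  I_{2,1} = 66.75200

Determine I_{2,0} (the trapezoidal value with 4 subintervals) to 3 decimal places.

68.673

From I_{2,1} = (4·I_{2,0} − I_{1,0})/3, solve for I_{2,0}:
4·I_{2,0} = 3·66.75200 + 74.43520 = 274.69120
I_{2,0} = 68.67280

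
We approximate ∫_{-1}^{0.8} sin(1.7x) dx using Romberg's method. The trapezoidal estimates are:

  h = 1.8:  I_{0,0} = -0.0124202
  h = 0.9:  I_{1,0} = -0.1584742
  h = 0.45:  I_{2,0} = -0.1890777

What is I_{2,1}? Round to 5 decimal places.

-0.19928

I_{2,1} = -0.1890777 + (-0.1890777 − (-0.1584742))/3 = -0.1992789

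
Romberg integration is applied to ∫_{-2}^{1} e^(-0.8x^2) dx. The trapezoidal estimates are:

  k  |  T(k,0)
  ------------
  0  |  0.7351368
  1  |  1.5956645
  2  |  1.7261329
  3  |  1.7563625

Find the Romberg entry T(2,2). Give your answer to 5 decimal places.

Richardson extrapolation on the trapezoidal column (denominator 4−1=3):
T(1,1) = 1.5956645 + (1.5956645 − 0.7351368)/3 = 1.8825071
T(2,1) = (4·1.7261329 − 1.5956645) / 3 = 1.7696224
T(2,2) = (16·1.7696224 − 1.8825071) / 15 = 1.7620968

1.76210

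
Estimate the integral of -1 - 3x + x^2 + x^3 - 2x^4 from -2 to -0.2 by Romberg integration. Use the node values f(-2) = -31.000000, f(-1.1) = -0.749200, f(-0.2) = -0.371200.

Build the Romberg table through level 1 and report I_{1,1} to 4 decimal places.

-10.3104

I_{0,0} (trapezoid, 1 panel, h=1.8000): -28.234080
I_{1,0} (trapezoid, 2 panels, h=0.9000): -14.791320
I_{1,1} = -14.791320 + (-14.791320 − (-28.234080))/3 = -10.310400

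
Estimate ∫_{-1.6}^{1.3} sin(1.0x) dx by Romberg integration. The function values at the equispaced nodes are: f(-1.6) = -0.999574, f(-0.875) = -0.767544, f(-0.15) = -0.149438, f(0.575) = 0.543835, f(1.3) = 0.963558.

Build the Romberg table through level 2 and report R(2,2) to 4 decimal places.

R(0,0) (trapezoid, 1 panel, h=2.9000): -0.052223
R(1,0) (trapezoid, 2 panels, h=1.4500): -0.242797
R(2,0) (trapezoid, 4 panels, h=0.7250): -0.283587
R(1,1) = -0.242797 + (-0.242797 − (-0.052223))/3 = -0.306322
R(2,1) = -0.283587 + (-0.283587 − (-0.242797))/3 = -0.297184
R(2,2) = -0.297184 + (-0.297184 − (-0.306322))/15 = -0.296575

-0.2966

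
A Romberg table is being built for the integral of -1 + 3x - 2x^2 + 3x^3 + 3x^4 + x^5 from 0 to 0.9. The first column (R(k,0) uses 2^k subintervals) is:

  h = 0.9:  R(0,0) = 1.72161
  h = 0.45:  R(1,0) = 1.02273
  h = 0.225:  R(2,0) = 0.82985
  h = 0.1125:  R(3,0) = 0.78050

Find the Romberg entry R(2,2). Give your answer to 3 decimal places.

0.764

R(1,1) = 1.02273 + (1.02273 − 1.72161)/3 = 0.78977
R(2,1) = 0.82985 + (0.82985 − 1.02273)/3 = 0.76556
R(2,2) = (16·0.76556 − 0.78977) / 15 = 0.76395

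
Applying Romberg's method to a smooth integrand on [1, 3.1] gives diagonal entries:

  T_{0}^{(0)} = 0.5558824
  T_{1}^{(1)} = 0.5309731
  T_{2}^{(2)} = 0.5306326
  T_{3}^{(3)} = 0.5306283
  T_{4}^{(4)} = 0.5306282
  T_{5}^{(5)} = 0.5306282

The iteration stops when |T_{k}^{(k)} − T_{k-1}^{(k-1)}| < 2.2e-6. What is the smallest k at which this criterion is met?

k = 4

|T_{1}^{(1)} − T_{0}^{(0)}| = 0.0249093 ≥ 2.2e-6
|T_{2}^{(2)} − T_{1}^{(1)}| = 0.0003405 ≥ 2.2e-6
|T_{3}^{(3)} − T_{2}^{(2)}| = 0.0000043 ≥ 2.2e-6
|T_{4}^{(4)} − T_{3}^{(3)}| = 0.0000001 < 2.2e-6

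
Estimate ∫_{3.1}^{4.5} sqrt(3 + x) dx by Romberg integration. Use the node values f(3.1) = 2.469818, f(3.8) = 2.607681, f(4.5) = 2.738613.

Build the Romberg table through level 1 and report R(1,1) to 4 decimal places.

3.6491

R(0,0) (trapezoid, 1 panel, h=1.4000): 3.645902
R(1,0) (trapezoid, 2 panels, h=0.7000): 3.648328
R(1,1) = 3.648328 + (3.648328 − 3.645902)/3 = 3.649137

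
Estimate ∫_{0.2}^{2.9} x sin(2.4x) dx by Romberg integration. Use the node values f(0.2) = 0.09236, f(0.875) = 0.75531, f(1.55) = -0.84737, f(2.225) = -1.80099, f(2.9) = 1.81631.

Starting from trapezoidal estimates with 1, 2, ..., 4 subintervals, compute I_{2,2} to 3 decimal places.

I_{0,0} (trapezoid, 1 panel, h=2.7000): 2.57670
I_{1,0} (trapezoid, 2 panels, h=1.3500): 0.14440
I_{2,0} (trapezoid, 4 panels, h=0.6750): -0.63363
I_{1,1} = 0.14440 + (0.14440 − 2.57670)/3 = -0.66637
I_{2,1} = -0.63363 + (-0.63363 − 0.14440)/3 = -0.89297
I_{2,2} = -0.89297 + (-0.89297 − (-0.66637))/15 = -0.90808

-0.908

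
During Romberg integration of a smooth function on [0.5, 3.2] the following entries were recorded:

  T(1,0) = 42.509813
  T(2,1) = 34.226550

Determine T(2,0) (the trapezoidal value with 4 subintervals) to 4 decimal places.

36.2974

From T(2,1) = (4·T(2,0) − T(1,0))/3, solve for T(2,0):
4·T(2,0) = 3·34.226550 + 42.509813 = 145.189463
T(2,0) = 36.297366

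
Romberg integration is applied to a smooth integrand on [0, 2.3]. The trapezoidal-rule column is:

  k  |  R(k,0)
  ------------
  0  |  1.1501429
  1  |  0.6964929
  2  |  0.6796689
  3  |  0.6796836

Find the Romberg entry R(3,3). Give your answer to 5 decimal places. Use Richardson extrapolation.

Richardson extrapolation on the trapezoidal column (denominator 4−1=3):
R(1,1) = 0.6964929 + (0.6964929 − 1.1501429)/3 = 0.5452762
R(2,1) = (4·0.6796689 − 0.6964929) / 3 = 0.6740609
R(3,1) = (4·0.6796836 − 0.6796689) / 3 = 0.6796885
R(2,2) = 0.6740609 + (0.6740609 − 0.5452762)/15 = 0.6826465
R(3,2) = 0.6796885 + (0.6796885 − 0.6740609)/15 = 0.6800637
R(3,3) = 0.6800637 + (0.6800637 − 0.6826465)/63 = 0.6800227

0.68002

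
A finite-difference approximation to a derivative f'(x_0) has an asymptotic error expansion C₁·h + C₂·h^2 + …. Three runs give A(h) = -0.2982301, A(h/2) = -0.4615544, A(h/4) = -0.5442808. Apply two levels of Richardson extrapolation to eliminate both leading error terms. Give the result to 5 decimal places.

First eliminate the h term (factor 2^1 = 2):
  B₁ = (2·(-0.4615544) − (-0.2982301))/1 = -0.6248787
  B₂ = (2·(-0.5442808) − (-0.4615544))/1 = -0.6270072
Then eliminate the h^2 term (factor 2^2 = 4):
  (4·(-0.6270072) − (-0.6248787))/3 = -0.6277167

-0.62772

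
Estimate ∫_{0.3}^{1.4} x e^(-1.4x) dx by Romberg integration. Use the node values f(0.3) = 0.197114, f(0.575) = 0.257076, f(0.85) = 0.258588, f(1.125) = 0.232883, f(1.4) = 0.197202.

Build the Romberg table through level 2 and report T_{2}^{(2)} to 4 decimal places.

T_{0}^{(0)} (trapezoid, 1 panel, h=1.1000): 0.216874
T_{1}^{(0)} (trapezoid, 2 panels, h=0.5500): 0.250660
T_{2}^{(0)} (trapezoid, 4 panels, h=0.2750): 0.260069
T_{1}^{(1)} = 0.250660 + (0.250660 − 0.216874)/3 = 0.261922
T_{2}^{(1)} = 0.260069 + (0.260069 − 0.250660)/3 = 0.263205
T_{2}^{(2)} = 0.263205 + (0.263205 − 0.261922)/15 = 0.263291

0.2633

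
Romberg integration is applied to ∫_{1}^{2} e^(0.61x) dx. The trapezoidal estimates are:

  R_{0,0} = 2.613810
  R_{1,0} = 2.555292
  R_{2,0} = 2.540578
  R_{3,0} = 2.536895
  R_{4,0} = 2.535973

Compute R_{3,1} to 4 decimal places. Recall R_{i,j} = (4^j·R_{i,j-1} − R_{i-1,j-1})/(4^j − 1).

Richardson extrapolation on the trapezoidal column (denominator 4−1=3):
R_{3,1} = 2.536895 + (2.536895 − 2.540578)/3 = 2.535667

2.5357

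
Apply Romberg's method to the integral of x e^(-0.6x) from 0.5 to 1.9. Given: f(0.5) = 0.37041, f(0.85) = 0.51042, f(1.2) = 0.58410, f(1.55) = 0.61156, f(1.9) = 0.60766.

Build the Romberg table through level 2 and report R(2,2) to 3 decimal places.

0.774

R(0,0) (trapezoid, 1 panel, h=1.4000): 0.68465
R(1,0) (trapezoid, 2 panels, h=0.7000): 0.75119
R(2,0) (trapezoid, 4 panels, h=0.3500): 0.76829
R(1,1) = 0.75119 + (0.75119 − 0.68465)/3 = 0.77337
R(2,1) = 0.76829 + (0.76829 − 0.75119)/3 = 0.77399
R(2,2) = 0.77399 + (0.77399 − 0.77337)/15 = 0.77403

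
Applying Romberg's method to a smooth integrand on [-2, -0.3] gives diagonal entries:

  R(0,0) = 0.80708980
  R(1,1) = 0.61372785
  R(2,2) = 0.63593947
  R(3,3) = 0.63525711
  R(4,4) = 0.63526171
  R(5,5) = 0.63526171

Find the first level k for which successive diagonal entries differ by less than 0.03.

k = 2

|R(1,1) − R(0,0)| = 0.19336195 ≥ 0.03
|R(2,2) − R(1,1)| = 0.02221162 < 0.03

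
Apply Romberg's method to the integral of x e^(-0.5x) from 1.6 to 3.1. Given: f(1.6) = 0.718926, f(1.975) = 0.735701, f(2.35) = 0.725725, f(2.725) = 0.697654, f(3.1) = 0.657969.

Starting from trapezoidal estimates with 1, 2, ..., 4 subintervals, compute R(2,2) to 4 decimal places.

R(0,0) (trapezoid, 1 panel, h=1.5000): 1.032671
R(1,0) (trapezoid, 2 panels, h=0.7500): 1.060629
R(2,0) (trapezoid, 4 panels, h=0.3750): 1.067823
R(1,1) = 1.060629 + (1.060629 − 1.032671)/3 = 1.069948
R(2,1) = 1.067823 + (1.067823 − 1.060629)/3 = 1.070221
R(2,2) = 1.070221 + (1.070221 − 1.069948)/15 = 1.070239

1.0702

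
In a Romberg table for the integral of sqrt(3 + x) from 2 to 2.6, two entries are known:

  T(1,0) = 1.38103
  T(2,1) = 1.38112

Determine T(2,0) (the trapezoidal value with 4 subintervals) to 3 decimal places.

1.381

From T(2,1) = (4·T(2,0) − T(1,0))/3, solve for T(2,0):
4·T(2,0) = 3·1.38112 + 1.38103 = 5.52439
T(2,0) = 1.38110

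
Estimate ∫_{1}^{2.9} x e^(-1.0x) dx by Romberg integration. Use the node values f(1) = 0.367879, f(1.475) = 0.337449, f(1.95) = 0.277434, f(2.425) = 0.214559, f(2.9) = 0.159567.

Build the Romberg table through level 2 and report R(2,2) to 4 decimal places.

R(0,0) (trapezoid, 1 panel, h=1.9000): 0.501074
R(1,0) (trapezoid, 2 panels, h=0.9500): 0.514099
R(2,0) (trapezoid, 4 panels, h=0.4750): 0.519253
R(1,1) = 0.514099 + (0.514099 − 0.501074)/3 = 0.518441
R(2,1) = 0.519253 + (0.519253 − 0.514099)/3 = 0.520971
R(2,2) = 0.520971 + (0.520971 − 0.518441)/15 = 0.521140

0.5211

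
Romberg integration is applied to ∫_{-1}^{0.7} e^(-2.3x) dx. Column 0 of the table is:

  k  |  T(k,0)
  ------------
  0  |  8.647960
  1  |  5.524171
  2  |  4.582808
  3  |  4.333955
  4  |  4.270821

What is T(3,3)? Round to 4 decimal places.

4.2497

Richardson extrapolation on the trapezoidal column (denominator 4−1=3):
T(1,1) = (4·5.524171 − 8.647960) / 3 = 4.482908
T(2,1) = 4.582808 + (4.582808 − 5.524171)/3 = 4.269020
T(3,1) = 4.333955 + (4.333955 − 4.582808)/3 = 4.251004
T(2,2) = 4.269020 + (4.269020 − 4.482908)/15 = 4.254761
T(3,2) = 4.251004 + (4.251004 − 4.269020)/15 = 4.249803
T(3,3) = (64·4.249803 − 4.254761) / 63 = 4.249724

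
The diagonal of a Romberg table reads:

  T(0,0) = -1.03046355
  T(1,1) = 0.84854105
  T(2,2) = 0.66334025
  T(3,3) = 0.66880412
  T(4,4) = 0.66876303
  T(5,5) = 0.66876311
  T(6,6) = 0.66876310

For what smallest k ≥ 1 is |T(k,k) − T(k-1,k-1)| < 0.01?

|T(1,1) − T(0,0)| = 1.87900460 ≥ 0.01
|T(2,2) − T(1,1)| = 0.18520080 ≥ 0.01
|T(3,3) − T(2,2)| = 0.00546387 < 0.01

k = 3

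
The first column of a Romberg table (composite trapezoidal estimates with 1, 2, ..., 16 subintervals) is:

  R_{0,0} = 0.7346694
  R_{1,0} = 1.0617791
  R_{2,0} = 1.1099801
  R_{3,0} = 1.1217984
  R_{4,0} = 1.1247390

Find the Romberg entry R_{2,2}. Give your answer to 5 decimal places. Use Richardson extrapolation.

1.12306

Richardson extrapolation on the trapezoidal column (denominator 4−1=3):
R_{1,1} = (4·1.0617791 − 0.7346694) / 3 = 1.1708157
R_{2,1} = (4·1.1099801 − 1.0617791) / 3 = 1.1260471
R_{2,2} = 1.1260471 + (1.1260471 − 1.1708157)/15 = 1.1230625
(Column j=1 coincides with Simpson's rule on the same nodes.)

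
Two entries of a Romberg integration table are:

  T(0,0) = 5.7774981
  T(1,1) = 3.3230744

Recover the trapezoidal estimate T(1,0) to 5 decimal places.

3.93668

From T(1,1) = (4·T(1,0) − T(0,0))/3, solve for T(1,0):
4·T(1,0) = 3·3.3230744 + 5.7774981 = 15.7467213
T(1,0) = 3.9366803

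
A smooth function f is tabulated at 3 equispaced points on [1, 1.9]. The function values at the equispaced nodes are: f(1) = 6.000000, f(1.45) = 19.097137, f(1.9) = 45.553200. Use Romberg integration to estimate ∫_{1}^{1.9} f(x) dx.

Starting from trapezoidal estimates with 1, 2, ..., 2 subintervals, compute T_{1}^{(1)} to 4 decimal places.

T_{0}^{(0)} (trapezoid, 1 panel, h=0.9000): 23.198940
T_{1}^{(0)} (trapezoid, 2 panels, h=0.4500): 20.193182
T_{1}^{(1)} = 20.193182 + (20.193182 − 23.198940)/3 = 19.191263

19.1913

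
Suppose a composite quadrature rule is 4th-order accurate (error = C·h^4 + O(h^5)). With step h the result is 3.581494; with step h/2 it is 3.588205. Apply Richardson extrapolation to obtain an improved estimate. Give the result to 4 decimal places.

The leading error scales as h^4; refining by a factor of 2 reduces it by 2^4 = 16.
Extrapolated value = (16·A(h/2) − A(h)) / (16 − 1)
= (16·3.588205 − 3.581494) / 15
= 53.829786 / 15 = 3.588652

3.5887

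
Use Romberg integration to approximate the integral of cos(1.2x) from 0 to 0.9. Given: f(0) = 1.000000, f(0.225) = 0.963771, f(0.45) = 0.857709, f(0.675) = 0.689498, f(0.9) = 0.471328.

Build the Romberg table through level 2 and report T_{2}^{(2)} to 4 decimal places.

0.7350

T_{0}^{(0)} (trapezoid, 1 panel, h=0.9000): 0.662098
T_{1}^{(0)} (trapezoid, 2 panels, h=0.4500): 0.717018
T_{2}^{(0)} (trapezoid, 4 panels, h=0.2250): 0.730494
T_{1}^{(1)} = 0.717018 + (0.717018 − 0.662098)/3 = 0.735325
T_{2}^{(1)} = 0.730494 + (0.730494 − 0.717018)/3 = 0.734986
T_{2}^{(2)} = 0.734986 + (0.734986 − 0.735325)/15 = 0.734963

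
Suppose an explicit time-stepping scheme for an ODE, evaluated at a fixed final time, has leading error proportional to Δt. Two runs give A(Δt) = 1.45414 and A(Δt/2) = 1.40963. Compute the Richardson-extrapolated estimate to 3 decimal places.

Extrapolated value = (2·A(Δt/2) − A(Δt)) / (2 − 1)
= (2·1.40963 − 1.45414) / 1
= 1.36512 / 1 = 1.36512

1.365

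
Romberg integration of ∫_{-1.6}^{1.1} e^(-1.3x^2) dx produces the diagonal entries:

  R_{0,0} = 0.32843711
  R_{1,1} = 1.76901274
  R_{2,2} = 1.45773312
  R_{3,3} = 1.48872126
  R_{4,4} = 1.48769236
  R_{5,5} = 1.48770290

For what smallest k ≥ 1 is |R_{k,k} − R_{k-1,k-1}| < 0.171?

k = 3

|R_{1,1} − R_{0,0}| = 1.44057563 ≥ 0.171
|R_{2,2} − R_{1,1}| = 0.31127962 ≥ 0.171
|R_{3,3} − R_{2,2}| = 0.03098814 < 0.171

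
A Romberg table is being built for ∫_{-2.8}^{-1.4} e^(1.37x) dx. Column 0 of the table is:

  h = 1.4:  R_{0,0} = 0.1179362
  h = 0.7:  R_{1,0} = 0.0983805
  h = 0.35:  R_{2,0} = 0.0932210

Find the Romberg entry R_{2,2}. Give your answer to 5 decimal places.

Richardson extrapolation on the trapezoidal column (denominator 4−1=3):
R_{1,1} = (4·0.0983805 − 0.1179362) / 3 = 0.0918619
R_{2,1} = (4·0.0932210 − 0.0983805) / 3 = 0.0915012
R_{2,2} = (16·0.0915012 − 0.0918619) / 15 = 0.0914772

0.09148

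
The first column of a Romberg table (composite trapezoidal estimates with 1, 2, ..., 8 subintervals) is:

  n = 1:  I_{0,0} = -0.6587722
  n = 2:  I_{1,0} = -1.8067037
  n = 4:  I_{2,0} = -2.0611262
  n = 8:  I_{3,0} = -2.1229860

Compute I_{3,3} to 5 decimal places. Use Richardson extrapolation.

I_{1,1} = -1.8067037 + (-1.8067037 − (-0.6587722))/3 = -2.1893475
I_{2,1} = (4·(-2.0611262) − (-1.8067037)) / 3 = -2.1459337
I_{3,1} = -2.1229860 + (-2.1229860 − (-2.0611262))/3 = -2.1436059
I_{2,2} = (16·(-2.1459337) − (-2.1893475)) / 15 = -2.1430394
I_{3,2} = (16·(-2.1436059) − (-2.1459337)) / 15 = -2.1434507
I_{3,3} = (64·(-2.1434507) − (-2.1430394)) / 63 = -2.1434572

-2.14346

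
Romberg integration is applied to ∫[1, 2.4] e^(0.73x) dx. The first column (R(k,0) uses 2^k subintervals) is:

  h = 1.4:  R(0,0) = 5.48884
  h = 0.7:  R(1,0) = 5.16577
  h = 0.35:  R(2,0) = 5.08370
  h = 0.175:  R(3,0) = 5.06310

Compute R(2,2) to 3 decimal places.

5.056

Richardson extrapolation on the trapezoidal column (denominator 4−1=3):
R(1,1) = 5.16577 + (5.16577 − 5.48884)/3 = 5.05808
R(2,1) = 5.08370 + (5.08370 − 5.16577)/3 = 5.05634
R(2,2) = (16·5.05634 − 5.05808) / 15 = 5.05622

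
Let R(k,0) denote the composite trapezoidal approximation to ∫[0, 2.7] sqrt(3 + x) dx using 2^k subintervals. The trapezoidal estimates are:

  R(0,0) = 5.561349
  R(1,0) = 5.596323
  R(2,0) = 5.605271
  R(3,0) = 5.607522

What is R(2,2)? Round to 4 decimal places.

5.6083

R(1,1) = 5.596323 + (5.596323 − 5.561349)/3 = 5.607981
R(2,1) = (4·5.605271 − 5.596323) / 3 = 5.608254
R(2,2) = 5.608254 + (5.608254 − 5.607981)/15 = 5.608272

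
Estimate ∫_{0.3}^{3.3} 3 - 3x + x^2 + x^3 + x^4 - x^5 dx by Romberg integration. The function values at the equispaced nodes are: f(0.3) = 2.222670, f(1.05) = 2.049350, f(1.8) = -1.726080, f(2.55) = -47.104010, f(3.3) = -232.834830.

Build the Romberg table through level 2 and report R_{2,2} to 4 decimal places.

-102.5582

R_{0,0} (trapezoid, 1 panel, h=3.0000): -345.918240
R_{1,0} (trapezoid, 2 panels, h=1.5000): -175.548240
R_{2,0} (trapezoid, 4 panels, h=0.7500): -121.565115
R_{1,1} = -175.548240 + (-175.548240 − (-345.918240))/3 = -118.758240
R_{2,1} = -121.565115 + (-121.565115 − (-175.548240))/3 = -103.570740
R_{2,2} = -103.570740 + (-103.570740 − (-118.758240))/15 = -102.558240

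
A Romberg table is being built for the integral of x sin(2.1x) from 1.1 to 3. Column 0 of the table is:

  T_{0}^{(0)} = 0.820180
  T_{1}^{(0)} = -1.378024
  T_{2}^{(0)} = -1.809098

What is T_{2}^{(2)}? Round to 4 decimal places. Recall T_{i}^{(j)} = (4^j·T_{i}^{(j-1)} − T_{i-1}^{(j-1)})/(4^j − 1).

Richardson extrapolation on the trapezoidal column (denominator 4−1=3):
T_{1}^{(1)} = (4·(-1.378024) − 0.820180) / 3 = -2.110759
T_{2}^{(1)} = (4·(-1.809098) − (-1.378024)) / 3 = -1.952789
T_{2}^{(2)} = -1.952789 + (-1.952789 − (-2.110759))/15 = -1.942258

-1.9423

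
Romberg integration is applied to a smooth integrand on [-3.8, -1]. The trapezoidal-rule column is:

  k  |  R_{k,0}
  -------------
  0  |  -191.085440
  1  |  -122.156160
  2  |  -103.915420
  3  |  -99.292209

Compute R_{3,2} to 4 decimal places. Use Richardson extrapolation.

R_{2,1} = -103.915420 + (-103.915420 − (-122.156160))/3 = -97.835173
R_{3,1} = -99.292209 + (-99.292209 − (-103.915420))/3 = -97.751139
R_{3,2} = -97.751139 + (-97.751139 − (-97.835173))/15 = -97.745537

-97.7455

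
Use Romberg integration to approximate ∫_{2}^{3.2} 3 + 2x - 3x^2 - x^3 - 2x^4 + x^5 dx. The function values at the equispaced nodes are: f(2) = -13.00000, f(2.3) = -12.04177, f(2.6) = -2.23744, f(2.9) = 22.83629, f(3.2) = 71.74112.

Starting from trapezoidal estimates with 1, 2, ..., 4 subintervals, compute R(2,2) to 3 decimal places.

R(0,0) (trapezoid, 1 panel, h=1.2000): 35.24467
R(1,0) (trapezoid, 2 panels, h=0.6000): 16.27987
R(2,0) (trapezoid, 4 panels, h=0.3000): 11.37829
R(1,1) = 16.27987 + (16.27987 − 35.24467)/3 = 9.95827
R(2,1) = 11.37829 + (11.37829 − 16.27987)/3 = 9.74443
R(2,2) = 9.74443 + (9.74443 − 9.95827)/15 = 9.73017

9.730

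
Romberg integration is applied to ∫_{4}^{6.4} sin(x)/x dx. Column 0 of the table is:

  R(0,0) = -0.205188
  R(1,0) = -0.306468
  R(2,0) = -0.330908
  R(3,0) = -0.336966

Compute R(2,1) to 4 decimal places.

Richardson extrapolation on the trapezoidal column (denominator 4−1=3):
R(2,1) = (4·(-0.330908) − (-0.306468)) / 3 = -0.339055

-0.3391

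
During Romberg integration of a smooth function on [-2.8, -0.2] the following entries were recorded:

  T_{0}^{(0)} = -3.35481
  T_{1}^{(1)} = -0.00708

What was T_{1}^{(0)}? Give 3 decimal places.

-0.844

From T_{1}^{(1)} = (4·T_{1}^{(0)} − T_{0}^{(0)})/3, solve for T_{1}^{(0)}:
4·T_{1}^{(0)} = 3·(-0.00708) + (-3.35481) = -3.37605
T_{1}^{(0)} = -0.84401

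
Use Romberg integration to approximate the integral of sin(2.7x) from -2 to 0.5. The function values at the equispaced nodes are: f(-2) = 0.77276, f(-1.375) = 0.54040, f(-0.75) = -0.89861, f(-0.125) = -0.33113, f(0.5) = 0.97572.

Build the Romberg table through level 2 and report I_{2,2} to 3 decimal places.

I_{0,0} (trapezoid, 1 panel, h=2.5000): 2.18560
I_{1,0} (trapezoid, 2 panels, h=1.2500): -0.03046
I_{2,0} (trapezoid, 4 panels, h=0.6250): 0.11556
I_{1,1} = -0.03046 + (-0.03046 − 2.18560)/3 = -0.76915
I_{2,1} = 0.11556 + (0.11556 − (-0.03046))/3 = 0.16423
I_{2,2} = 0.16423 + (0.16423 − (-0.76915))/15 = 0.22646

0.226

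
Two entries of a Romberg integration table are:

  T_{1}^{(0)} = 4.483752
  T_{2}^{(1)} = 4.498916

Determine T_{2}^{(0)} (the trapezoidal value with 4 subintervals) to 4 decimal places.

4.4951

From T_{2}^{(1)} = (4·T_{2}^{(0)} − T_{1}^{(0)})/3, solve for T_{2}^{(0)}:
4·T_{2}^{(0)} = 3·4.498916 + 4.483752 = 17.980500
T_{2}^{(0)} = 4.495125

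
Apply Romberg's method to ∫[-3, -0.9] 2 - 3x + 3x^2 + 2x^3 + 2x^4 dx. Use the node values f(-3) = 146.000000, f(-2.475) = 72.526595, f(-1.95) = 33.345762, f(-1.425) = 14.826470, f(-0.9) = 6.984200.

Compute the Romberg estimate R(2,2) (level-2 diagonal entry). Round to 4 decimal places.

R(0,0) (trapezoid, 1 panel, h=2.1000): 160.633410
R(1,0) (trapezoid, 2 panels, h=1.0500): 115.329755
R(2,0) (trapezoid, 4 panels, h=0.5250): 103.525237
R(1,1) = 115.329755 + (115.329755 − 160.633410)/3 = 100.228537
R(2,1) = 103.525237 + (103.525237 − 115.329755)/3 = 99.590398
R(2,2) = 99.590398 + (99.590398 − 100.228537)/15 = 99.547855

99.5479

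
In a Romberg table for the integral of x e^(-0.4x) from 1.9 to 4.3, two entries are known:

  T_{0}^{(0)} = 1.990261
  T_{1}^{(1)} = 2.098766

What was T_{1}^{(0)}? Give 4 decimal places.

2.0716

From T_{1}^{(1)} = (4·T_{1}^{(0)} − T_{0}^{(0)})/3, solve for T_{1}^{(0)}:
4·T_{1}^{(0)} = 3·2.098766 + 1.990261 = 8.286559
T_{1}^{(0)} = 2.071640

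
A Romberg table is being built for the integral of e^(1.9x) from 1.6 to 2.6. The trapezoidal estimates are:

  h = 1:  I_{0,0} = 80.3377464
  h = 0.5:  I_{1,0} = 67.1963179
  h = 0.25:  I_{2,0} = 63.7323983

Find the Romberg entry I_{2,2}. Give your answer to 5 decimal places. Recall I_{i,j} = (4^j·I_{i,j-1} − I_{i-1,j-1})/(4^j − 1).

62.56189

Richardson extrapolation on the trapezoidal column (denominator 4−1=3):
I_{1,1} = 67.1963179 + (67.1963179 − 80.3377464)/3 = 62.8158417
I_{2,1} = 63.7323983 + (63.7323983 − 67.1963179)/3 = 62.5777584
I_{2,2} = (16·62.5777584 − 62.8158417) / 15 = 62.5618862
(Column j=1 coincides with Simpson's rule on the same nodes.)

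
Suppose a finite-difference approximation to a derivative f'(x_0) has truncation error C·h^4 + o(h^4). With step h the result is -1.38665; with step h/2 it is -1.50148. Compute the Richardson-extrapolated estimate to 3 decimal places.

Extrapolated value = (16·A(h/2) − A(h)) / (16 − 1)
= (16·(-1.50148) − (-1.38665)) / 15
= -22.63703 / 15 = -1.50914

-1.509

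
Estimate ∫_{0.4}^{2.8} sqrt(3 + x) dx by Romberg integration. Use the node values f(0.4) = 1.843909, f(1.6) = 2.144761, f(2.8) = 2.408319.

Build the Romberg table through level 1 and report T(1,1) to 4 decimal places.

5.1325

T(0,0) (trapezoid, 1 panel, h=2.4000): 5.102674
T(1,0) (trapezoid, 2 panels, h=1.2000): 5.125050
T(1,1) = 5.125050 + (5.125050 − 5.102674)/3 = 5.132509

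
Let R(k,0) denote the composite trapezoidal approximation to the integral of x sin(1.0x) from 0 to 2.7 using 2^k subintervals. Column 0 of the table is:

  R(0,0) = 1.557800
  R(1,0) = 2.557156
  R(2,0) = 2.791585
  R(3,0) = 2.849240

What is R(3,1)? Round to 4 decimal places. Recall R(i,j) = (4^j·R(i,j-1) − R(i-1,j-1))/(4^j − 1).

2.8685

Richardson extrapolation on the trapezoidal column (denominator 4−1=3):
R(3,1) = 2.849240 + (2.849240 − 2.791585)/3 = 2.868458
(Column j=1 coincides with Simpson's rule on the same nodes.)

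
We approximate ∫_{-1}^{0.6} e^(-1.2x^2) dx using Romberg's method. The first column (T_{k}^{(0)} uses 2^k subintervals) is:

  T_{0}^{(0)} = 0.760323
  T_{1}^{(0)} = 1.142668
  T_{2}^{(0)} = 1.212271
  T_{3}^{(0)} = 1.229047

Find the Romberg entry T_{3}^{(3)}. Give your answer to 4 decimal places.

Richardson extrapolation on the trapezoidal column (denominator 4−1=3):
T_{1}^{(1)} = 1.142668 + (1.142668 − 0.760323)/3 = 1.270116
T_{2}^{(1)} = (4·1.212271 − 1.142668) / 3 = 1.235472
T_{3}^{(1)} = 1.229047 + (1.229047 − 1.212271)/3 = 1.234639
T_{2}^{(2)} = (16·1.235472 − 1.270116) / 15 = 1.233162
T_{3}^{(2)} = 1.234639 + (1.234639 − 1.235472)/15 = 1.234583
T_{3}^{(3)} = 1.234583 + (1.234583 − 1.233162)/63 = 1.234606

1.2346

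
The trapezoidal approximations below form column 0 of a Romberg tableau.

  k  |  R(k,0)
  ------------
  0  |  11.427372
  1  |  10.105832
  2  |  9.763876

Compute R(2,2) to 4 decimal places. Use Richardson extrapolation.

R(1,1) = (4·10.105832 − 11.427372) / 3 = 9.665319
R(2,1) = (4·9.763876 − 10.105832) / 3 = 9.649891
R(2,2) = (16·9.649891 − 9.665319) / 15 = 9.648862

9.6489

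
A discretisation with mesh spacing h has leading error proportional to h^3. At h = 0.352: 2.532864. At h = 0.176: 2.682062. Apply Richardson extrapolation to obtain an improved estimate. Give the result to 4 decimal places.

2.7034

The leading error scales as h^3; refining by a factor of 2 reduces it by 2^3 = 8.
Extrapolated value = (8·A(h/2) − A(h)) / (8 − 1)
= (8·2.682062 − 2.532864) / 7
= 18.923632 / 7 = 2.703376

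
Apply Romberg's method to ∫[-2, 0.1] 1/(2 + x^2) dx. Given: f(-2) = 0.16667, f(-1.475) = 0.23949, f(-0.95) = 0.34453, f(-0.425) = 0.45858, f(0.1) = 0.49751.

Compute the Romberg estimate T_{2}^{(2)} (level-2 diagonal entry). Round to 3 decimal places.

0.726

T_{0}^{(0)} (trapezoid, 1 panel, h=2.1000): 0.69739
T_{1}^{(0)} (trapezoid, 2 panels, h=1.0500): 0.71045
T_{2}^{(0)} (trapezoid, 4 panels, h=0.5250): 0.72171
T_{1}^{(1)} = 0.71045 + (0.71045 − 0.69739)/3 = 0.71480
T_{2}^{(1)} = 0.72171 + (0.72171 − 0.71045)/3 = 0.72546
T_{2}^{(2)} = 0.72546 + (0.72546 − 0.71480)/15 = 0.72617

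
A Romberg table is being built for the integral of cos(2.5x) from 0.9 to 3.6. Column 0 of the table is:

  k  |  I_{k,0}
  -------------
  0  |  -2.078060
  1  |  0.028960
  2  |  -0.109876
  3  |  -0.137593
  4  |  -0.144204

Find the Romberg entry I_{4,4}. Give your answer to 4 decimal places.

-0.1464

Richardson extrapolation on the trapezoidal column (denominator 4−1=3):
I_{1,1} = 0.028960 + (0.028960 − (-2.078060))/3 = 0.731300
I_{2,1} = (4·(-0.109876) − 0.028960) / 3 = -0.156155
I_{3,1} = -0.137593 + (-0.137593 − (-0.109876))/3 = -0.146832
I_{4,1} = -0.144204 + (-0.144204 − (-0.137593))/3 = -0.146408
I_{2,2} = (16·(-0.156155) − 0.731300) / 15 = -0.215319
I_{3,2} = -0.146832 + (-0.146832 − (-0.156155))/15 = -0.146210
I_{4,2} = (16·(-0.146408) − (-0.146832)) / 15 = -0.146380
I_{3,3} = -0.146210 + (-0.146210 − (-0.215319))/63 = -0.145113
I_{4,3} = -0.146380 + (-0.146380 − (-0.146210))/63 = -0.146383
I_{4,4} = -0.146383 + (-0.146383 − (-0.145113))/255 = -0.146388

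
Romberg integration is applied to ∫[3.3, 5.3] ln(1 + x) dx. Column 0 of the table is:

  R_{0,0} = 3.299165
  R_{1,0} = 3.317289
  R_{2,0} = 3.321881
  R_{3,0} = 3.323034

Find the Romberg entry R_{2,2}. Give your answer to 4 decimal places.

3.3234

Richardson extrapolation on the trapezoidal column (denominator 4−1=3):
R_{1,1} = (4·3.317289 − 3.299165) / 3 = 3.323330
R_{2,1} = 3.321881 + (3.321881 − 3.317289)/3 = 3.323412
R_{2,2} = (16·3.323412 − 3.323330) / 15 = 3.323417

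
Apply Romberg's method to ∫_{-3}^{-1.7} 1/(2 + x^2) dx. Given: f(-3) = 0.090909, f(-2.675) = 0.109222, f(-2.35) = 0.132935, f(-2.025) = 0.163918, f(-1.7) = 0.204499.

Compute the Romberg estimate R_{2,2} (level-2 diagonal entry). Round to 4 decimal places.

R_{0,0} (trapezoid, 1 panel, h=1.3000): 0.192015
R_{1,0} (trapezoid, 2 panels, h=0.6500): 0.182415
R_{2,0} (trapezoid, 4 panels, h=0.3250): 0.179978
R_{1,1} = 0.182415 + (0.182415 − 0.192015)/3 = 0.179215
R_{2,1} = 0.179978 + (0.179978 − 0.182415)/3 = 0.179166
R_{2,2} = 0.179166 + (0.179166 − 0.179215)/15 = 0.179163

0.1792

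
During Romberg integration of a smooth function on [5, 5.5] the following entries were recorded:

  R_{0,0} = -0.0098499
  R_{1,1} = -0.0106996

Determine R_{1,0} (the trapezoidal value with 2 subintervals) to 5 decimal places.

-0.01049

From R_{1,1} = (4·R_{1,0} − R_{0,0})/3, solve for R_{1,0}:
4·R_{1,0} = 3·(-0.0106996) + (-0.0098499) = -0.0419487
R_{1,0} = -0.0104872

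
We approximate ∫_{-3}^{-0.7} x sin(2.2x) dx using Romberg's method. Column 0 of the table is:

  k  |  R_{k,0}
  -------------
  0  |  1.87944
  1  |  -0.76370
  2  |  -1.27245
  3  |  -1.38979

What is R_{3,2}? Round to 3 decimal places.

-1.428

Richardson extrapolation on the trapezoidal column (denominator 4−1=3):
R_{2,1} = (4·(-1.27245) − (-0.76370)) / 3 = -1.44203
R_{3,1} = -1.38979 + (-1.38979 − (-1.27245))/3 = -1.42890
R_{3,2} = -1.42890 + (-1.42890 − (-1.44203))/15 = -1.42802
(Column j=1 coincides with Simpson's rule on the same nodes.)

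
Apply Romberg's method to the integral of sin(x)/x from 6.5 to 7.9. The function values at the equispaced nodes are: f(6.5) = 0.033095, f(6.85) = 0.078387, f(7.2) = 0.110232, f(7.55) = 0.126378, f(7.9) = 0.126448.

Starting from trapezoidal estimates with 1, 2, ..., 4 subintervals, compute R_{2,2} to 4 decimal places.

R_{0,0} (trapezoid, 1 panel, h=1.4000): 0.111680
R_{1,0} (trapezoid, 2 panels, h=0.7000): 0.133002
R_{2,0} (trapezoid, 4 panels, h=0.3500): 0.138169
R_{1,1} = 0.133002 + (0.133002 − 0.111680)/3 = 0.140109
R_{2,1} = 0.138169 + (0.138169 − 0.133002)/3 = 0.139891
R_{2,2} = 0.139891 + (0.139891 − 0.140109)/15 = 0.139876

0.1399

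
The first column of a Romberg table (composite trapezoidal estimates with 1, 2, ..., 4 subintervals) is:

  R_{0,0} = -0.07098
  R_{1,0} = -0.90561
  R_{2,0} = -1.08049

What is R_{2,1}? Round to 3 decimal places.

Richardson extrapolation on the trapezoidal column (denominator 4−1=3):
R_{2,1} = -1.08049 + (-1.08049 − (-0.90561))/3 = -1.13878

-1.139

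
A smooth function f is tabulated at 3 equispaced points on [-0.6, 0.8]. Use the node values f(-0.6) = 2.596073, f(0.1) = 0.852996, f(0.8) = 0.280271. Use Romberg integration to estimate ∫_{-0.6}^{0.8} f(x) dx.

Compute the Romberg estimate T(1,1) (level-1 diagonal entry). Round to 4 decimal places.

T(0,0) (trapezoid, 1 panel, h=1.4000): 2.013441
T(1,0) (trapezoid, 2 panels, h=0.7000): 1.603818
T(1,1) = 1.603818 + (1.603818 − 2.013441)/3 = 1.467277

1.4673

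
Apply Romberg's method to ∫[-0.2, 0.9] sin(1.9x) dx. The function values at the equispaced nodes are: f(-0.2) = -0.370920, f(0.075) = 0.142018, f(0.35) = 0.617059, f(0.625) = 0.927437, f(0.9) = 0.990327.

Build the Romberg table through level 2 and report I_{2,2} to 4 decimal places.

I_{0,0} (trapezoid, 1 panel, h=1.1000): 0.340674
I_{1,0} (trapezoid, 2 panels, h=0.5500): 0.509719
I_{2,0} (trapezoid, 4 panels, h=0.2750): 0.548960
I_{1,1} = 0.509719 + (0.509719 − 0.340674)/3 = 0.566067
I_{2,1} = 0.548960 + (0.548960 − 0.509719)/3 = 0.562040
I_{2,2} = 0.562040 + (0.562040 − 0.566067)/15 = 0.561772

0.5618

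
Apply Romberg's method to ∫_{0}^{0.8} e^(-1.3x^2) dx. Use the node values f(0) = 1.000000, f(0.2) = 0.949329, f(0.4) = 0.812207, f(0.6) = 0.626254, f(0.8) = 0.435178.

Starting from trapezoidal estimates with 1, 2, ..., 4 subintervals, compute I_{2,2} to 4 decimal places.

0.6241

I_{0,0} (trapezoid, 1 panel, h=0.8000): 0.574071
I_{1,0} (trapezoid, 2 panels, h=0.4000): 0.611918
I_{2,0} (trapezoid, 4 panels, h=0.2000): 0.621076
I_{1,1} = 0.611918 + (0.611918 − 0.574071)/3 = 0.624534
I_{2,1} = 0.621076 + (0.621076 − 0.611918)/3 = 0.624129
I_{2,2} = 0.624129 + (0.624129 − 0.624534)/15 = 0.624102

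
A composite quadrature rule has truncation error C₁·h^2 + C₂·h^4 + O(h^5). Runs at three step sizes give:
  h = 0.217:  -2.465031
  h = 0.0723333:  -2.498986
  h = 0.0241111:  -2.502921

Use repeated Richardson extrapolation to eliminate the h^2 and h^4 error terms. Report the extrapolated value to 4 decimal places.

-2.5034

First eliminate the h^2 term (factor 3^2 = 9):
  B₁ = (9·(-2.498986) − (-2.465031))/8 = -2.503230
  B₂ = (9·(-2.502921) − (-2.498986))/8 = -2.503413
Then eliminate the h^4 term (factor 3^4 = 81):
  (81·(-2.503413) − (-2.503230))/80 = -2.503415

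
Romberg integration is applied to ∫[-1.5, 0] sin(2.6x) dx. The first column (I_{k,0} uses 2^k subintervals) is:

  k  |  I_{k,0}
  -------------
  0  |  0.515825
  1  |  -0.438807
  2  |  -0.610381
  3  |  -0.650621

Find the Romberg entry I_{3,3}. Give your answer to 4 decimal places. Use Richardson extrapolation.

Richardson extrapolation on the trapezoidal column (denominator 4−1=3):
I_{1,1} = (4·(-0.438807) − 0.515825) / 3 = -0.757018
I_{2,1} = (4·(-0.610381) − (-0.438807)) / 3 = -0.667572
I_{3,1} = (4·(-0.650621) − (-0.610381)) / 3 = -0.664034
I_{2,2} = -0.667572 + (-0.667572 − (-0.757018))/15 = -0.661609
I_{3,2} = (16·(-0.664034) − (-0.667572)) / 15 = -0.663798
I_{3,3} = (64·(-0.663798) − (-0.661609)) / 63 = -0.663833
(Column j=1 coincides with Simpson's rule on the same nodes.)

-0.6638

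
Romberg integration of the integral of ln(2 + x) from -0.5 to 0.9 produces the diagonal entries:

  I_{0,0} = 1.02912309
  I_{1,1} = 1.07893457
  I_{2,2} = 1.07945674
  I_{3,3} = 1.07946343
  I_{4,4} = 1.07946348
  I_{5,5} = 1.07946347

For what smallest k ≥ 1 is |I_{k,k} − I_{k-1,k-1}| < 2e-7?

|I_{1,1} − I_{0,0}| = 0.04981148 ≥ 2e-7
|I_{2,2} − I_{1,1}| = 0.00052217 ≥ 2e-7
|I_{3,3} − I_{2,2}| = 0.00000669 ≥ 2e-7
|I_{4,4} − I_{3,3}| = 0.00000005 < 2e-7

k = 4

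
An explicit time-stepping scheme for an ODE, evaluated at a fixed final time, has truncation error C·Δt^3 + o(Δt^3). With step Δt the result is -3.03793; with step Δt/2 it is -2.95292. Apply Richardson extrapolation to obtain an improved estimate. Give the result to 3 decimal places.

Extrapolated value = (8·A(Δt/2) − A(Δt)) / (8 − 1)
= (8·(-2.95292) − (-3.03793)) / 7
= -20.58543 / 7 = -2.94078

-2.941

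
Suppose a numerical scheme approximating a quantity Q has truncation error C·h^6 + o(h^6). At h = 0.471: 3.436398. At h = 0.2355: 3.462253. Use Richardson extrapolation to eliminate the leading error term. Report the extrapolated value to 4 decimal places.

Extrapolated value = (64·A(h/2) − A(h)) / (64 − 1)
= (64·3.462253 − 3.436398) / 63
= 218.147794 / 63 = 3.462663

3.4627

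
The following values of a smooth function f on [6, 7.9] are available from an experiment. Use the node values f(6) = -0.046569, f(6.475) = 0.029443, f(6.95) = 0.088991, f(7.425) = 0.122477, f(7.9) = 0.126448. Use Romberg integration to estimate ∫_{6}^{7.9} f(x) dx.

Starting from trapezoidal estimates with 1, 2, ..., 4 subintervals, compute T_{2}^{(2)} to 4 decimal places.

0.1370

T_{0}^{(0)} (trapezoid, 1 panel, h=1.9000): 0.075885
T_{1}^{(0)} (trapezoid, 2 panels, h=0.9500): 0.122484
T_{2}^{(0)} (trapezoid, 4 panels, h=0.4750): 0.133404
T_{1}^{(1)} = 0.122484 + (0.122484 − 0.075885)/3 = 0.138017
T_{2}^{(1)} = 0.133404 + (0.133404 − 0.122484)/3 = 0.137044
T_{2}^{(2)} = 0.137044 + (0.137044 − 0.138017)/15 = 0.136979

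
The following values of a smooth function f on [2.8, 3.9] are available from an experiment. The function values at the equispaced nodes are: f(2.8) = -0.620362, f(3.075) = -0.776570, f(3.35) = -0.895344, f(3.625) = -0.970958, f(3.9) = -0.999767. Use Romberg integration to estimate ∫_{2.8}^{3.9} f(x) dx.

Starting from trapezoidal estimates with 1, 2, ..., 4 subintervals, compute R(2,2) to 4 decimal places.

-0.9534

R(0,0) (trapezoid, 1 panel, h=1.1000): -0.891071
R(1,0) (trapezoid, 2 panels, h=0.5500): -0.937975
R(2,0) (trapezoid, 4 panels, h=0.2750): -0.949558
R(1,1) = -0.937975 + (-0.937975 − (-0.891071))/3 = -0.953610
R(2,1) = -0.949558 + (-0.949558 − (-0.937975))/3 = -0.953419
R(2,2) = -0.953419 + (-0.953419 − (-0.953610))/15 = -0.953406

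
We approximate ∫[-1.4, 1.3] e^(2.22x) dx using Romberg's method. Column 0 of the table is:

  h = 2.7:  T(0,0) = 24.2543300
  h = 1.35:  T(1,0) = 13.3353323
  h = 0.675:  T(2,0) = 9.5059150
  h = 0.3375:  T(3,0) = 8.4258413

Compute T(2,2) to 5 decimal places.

Richardson extrapolation on the trapezoidal column (denominator 4−1=3):
T(1,1) = 13.3353323 + (13.3353323 − 24.2543300)/3 = 9.6956664
T(2,1) = 9.5059150 + (9.5059150 − 13.3353323)/3 = 8.2294426
T(2,2) = (16·8.2294426 − 9.6956664) / 15 = 8.1316943
(Column j=1 coincides with Simpson's rule on the same nodes.)

8.13169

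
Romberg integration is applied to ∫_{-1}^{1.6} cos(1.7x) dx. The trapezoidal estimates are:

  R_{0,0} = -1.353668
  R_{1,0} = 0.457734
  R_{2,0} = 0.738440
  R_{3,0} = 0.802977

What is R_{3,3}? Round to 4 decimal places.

Richardson extrapolation on the trapezoidal column (denominator 4−1=3):
R_{1,1} = (4·0.457734 − (-1.353668)) / 3 = 1.061535
R_{2,1} = (4·0.738440 − 0.457734) / 3 = 0.832009
R_{3,1} = 0.802977 + (0.802977 − 0.738440)/3 = 0.824489
R_{2,2} = 0.832009 + (0.832009 − 1.061535)/15 = 0.816707
R_{3,2} = 0.824489 + (0.824489 − 0.832009)/15 = 0.823988
R_{3,3} = 0.823988 + (0.823988 − 0.816707)/63 = 0.824104

0.8241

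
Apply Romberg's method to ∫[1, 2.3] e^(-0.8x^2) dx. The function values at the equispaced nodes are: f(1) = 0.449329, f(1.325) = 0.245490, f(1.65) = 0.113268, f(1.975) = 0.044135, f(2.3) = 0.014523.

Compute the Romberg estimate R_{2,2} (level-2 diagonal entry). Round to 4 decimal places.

0.2004

R_{0,0} (trapezoid, 1 panel, h=1.3000): 0.301504
R_{1,0} (trapezoid, 2 panels, h=0.6500): 0.224376
R_{2,0} (trapezoid, 4 panels, h=0.3250): 0.206316
R_{1,1} = 0.224376 + (0.224376 − 0.301504)/3 = 0.198667
R_{2,1} = 0.206316 + (0.206316 − 0.224376)/3 = 0.200296
R_{2,2} = 0.200296 + (0.200296 − 0.198667)/15 = 0.200405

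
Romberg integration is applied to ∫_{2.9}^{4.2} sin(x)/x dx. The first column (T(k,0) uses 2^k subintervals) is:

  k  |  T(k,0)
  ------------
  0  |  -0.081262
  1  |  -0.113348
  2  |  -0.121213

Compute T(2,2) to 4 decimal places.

Richardson extrapolation on the trapezoidal column (denominator 4−1=3):
T(1,1) = (4·(-0.113348) − (-0.081262)) / 3 = -0.124043
T(2,1) = (4·(-0.121213) − (-0.113348)) / 3 = -0.123835
T(2,2) = (16·(-0.123835) − (-0.124043)) / 15 = -0.123821
(Column j=1 coincides with Simpson's rule on the same nodes.)

-0.1238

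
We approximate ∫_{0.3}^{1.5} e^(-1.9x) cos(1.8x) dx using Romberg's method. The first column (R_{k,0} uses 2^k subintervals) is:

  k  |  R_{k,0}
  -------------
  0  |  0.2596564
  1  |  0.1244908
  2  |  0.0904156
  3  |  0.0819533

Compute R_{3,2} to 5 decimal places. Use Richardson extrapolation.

Richardson extrapolation on the trapezoidal column (denominator 4−1=3):
R_{2,1} = 0.0904156 + (0.0904156 − 0.1244908)/3 = 0.0790572
R_{3,1} = 0.0819533 + (0.0819533 − 0.0904156)/3 = 0.0791325
R_{3,2} = (16·0.0791325 − 0.0790572) / 15 = 0.0791375

0.07914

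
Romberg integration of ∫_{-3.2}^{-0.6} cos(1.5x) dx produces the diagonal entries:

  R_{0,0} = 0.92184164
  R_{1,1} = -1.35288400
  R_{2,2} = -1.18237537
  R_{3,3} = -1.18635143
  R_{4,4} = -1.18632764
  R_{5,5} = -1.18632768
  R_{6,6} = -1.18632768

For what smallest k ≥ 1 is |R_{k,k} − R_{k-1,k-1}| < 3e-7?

k = 5

|R_{1,1} − R_{0,0}| = 2.27472564 ≥ 3e-7
|R_{2,2} − R_{1,1}| = 0.17050863 ≥ 3e-7
|R_{3,3} − R_{2,2}| = 0.00397606 ≥ 3e-7
|R_{4,4} − R_{3,3}| = 0.00002379 ≥ 3e-7
|R_{5,5} − R_{4,4}| = 0.00000004 < 3e-7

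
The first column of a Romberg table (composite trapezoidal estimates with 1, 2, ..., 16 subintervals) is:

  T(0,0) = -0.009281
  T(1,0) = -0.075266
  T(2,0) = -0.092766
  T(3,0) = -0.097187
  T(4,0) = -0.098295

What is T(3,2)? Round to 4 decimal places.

-0.0987

T(2,1) = (4·(-0.092766) − (-0.075266)) / 3 = -0.098599
T(3,1) = (4·(-0.097187) − (-0.092766)) / 3 = -0.098661
T(3,2) = (16·(-0.098661) − (-0.098599)) / 15 = -0.098665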